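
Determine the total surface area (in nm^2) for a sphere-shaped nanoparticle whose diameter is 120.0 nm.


Radius r = 120.0/2 = 60 nm
Surface area SA = 4 * pi * r^2
SA = 4 * pi * (60)^2
SA = 45238.93 nm^2

45238.93


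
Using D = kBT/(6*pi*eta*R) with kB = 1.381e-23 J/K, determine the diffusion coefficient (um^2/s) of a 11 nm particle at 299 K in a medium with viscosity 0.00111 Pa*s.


Radius R = 11/2 = 5.5 nm = 5.5e-09 m
D = kB*T / (6*pi*eta*R)
D = 1.381e-23 * 299 / (6 * pi * 0.00111 * 5.5e-09)
D = 3.58821e-11 m^2/s = 35.882 um^2/s

35.882


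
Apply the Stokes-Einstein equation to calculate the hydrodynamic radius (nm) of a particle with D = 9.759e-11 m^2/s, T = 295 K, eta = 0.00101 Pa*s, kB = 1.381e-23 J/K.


Stokes-Einstein: R = kB*T / (6*pi*eta*D)
R = 1.381e-23 * 295 / (6 * pi * 0.00101 * 9.759e-11)
R = 2.19274e-09 m = 2.19 nm

2.19


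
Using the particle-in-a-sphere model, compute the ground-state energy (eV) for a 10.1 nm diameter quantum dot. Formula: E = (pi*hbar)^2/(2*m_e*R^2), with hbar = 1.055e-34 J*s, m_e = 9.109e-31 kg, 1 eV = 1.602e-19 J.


Radius R = 10.1/2 = 5.05 nm = 5.05e-09 m
E = (pi * 1.055e-34)^2 / (2 * 9.109e-31 * (5.05e-09)^2)
E(J) = 2.3644e-21
E = E(J) / 1.602e-19 = 0.0148 eV

0.0148


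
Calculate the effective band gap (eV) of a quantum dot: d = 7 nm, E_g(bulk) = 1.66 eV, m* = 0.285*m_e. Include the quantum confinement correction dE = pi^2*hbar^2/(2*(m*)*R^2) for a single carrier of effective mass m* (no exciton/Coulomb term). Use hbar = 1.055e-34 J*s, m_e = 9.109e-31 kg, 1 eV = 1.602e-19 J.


Radius R = 7/2 nm = 3.5e-09 m
Confinement energy dE = pi^2 * hbar^2 / (2 * m_eff * m_e * R^2)
dE = pi^2 * (1.055e-34)^2 / (2 * 0.285 * 9.109e-31 * (3.5e-09)^2) J, divided by 1.602e-19 J/eV
dE = 0.1078 eV
Total band gap = E_g(bulk) + dE = 1.66 + 0.1078 = 1.7678 eV

1.7678


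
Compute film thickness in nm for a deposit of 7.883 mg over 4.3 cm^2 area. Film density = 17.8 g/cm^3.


Convert: m = 7.883 mg = 7.8830e-06 kg, A = 4.3 cm^2 = 4.3000e-04 m^2, rho = 17.8 g/cm^3 = 17800 kg/m^3
t = m / (A * rho)
t = 7.8830e-06 / (4.3000e-04 * 17800)
t = 1.0299e-06 m = 1029.9 nm

1029.9


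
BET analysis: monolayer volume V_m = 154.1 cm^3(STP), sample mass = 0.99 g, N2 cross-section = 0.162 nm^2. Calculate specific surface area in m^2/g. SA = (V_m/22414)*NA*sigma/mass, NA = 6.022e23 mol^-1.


Number of moles in monolayer = V_m / 22414 = 154.1 / 22414 = 0.00687517
Number of molecules = moles * NA = 0.00687517 * 6.022e23
SA = molecules * sigma / mass
SA = (154.1 / 22414) * 6.022e23 * 0.162e-18 / 0.99
SA = 677.5 m^2/g

677.5


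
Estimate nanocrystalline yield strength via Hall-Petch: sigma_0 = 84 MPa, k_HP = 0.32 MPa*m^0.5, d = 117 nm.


d = 117 nm = 1.17e-07 m
sqrt(d) = 0.0003420526
Hall-Petch contribution = k / sqrt(d) = 0.32 / 0.0003420526 = 935.5 MPa
sigma = sigma_0 + k/sqrt(d) = 84 + 935.5 = 1019.5 MPa

1019.5


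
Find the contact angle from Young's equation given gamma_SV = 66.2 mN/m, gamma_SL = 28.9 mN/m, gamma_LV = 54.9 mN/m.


cos(theta) = (gamma_SV - gamma_SL) / gamma_LV
cos(theta) = (66.2 - 28.9) / 54.9
cos(theta) = 0.679417
theta = arccos(0.679417) = 47.2 degrees

47.2


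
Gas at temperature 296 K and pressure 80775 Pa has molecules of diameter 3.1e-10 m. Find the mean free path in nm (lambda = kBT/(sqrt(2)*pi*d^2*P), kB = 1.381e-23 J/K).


Mean free path: lambda = kB*T / (sqrt(2) * pi * d^2 * P)
lambda = 1.381e-23 * 296 / (sqrt(2) * pi * (3.1e-10)^2 * 80775)
lambda = 1.18528e-07 m
lambda = 118.53 nm

118.53


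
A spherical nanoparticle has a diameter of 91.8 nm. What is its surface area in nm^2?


Radius r = 91.8/2 = 45.9 nm
Surface area SA = 4 * pi * r^2
SA = 4 * pi * (45.9)^2
SA = 26474.96 nm^2

26474.96


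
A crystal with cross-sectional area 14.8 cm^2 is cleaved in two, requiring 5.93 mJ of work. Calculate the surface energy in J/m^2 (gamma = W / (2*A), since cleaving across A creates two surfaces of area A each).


Convert: A = 14.8 cm^2 = 0.00148 m^2, W = 5.93 mJ = 0.00593 J
Cleaving exposes two faces of area A, so total new surface = 2*A and gamma = W / (2*A)
gamma = 0.00593 / (2 * 0.00148)
gamma = 2.003 J/m^2

2.003


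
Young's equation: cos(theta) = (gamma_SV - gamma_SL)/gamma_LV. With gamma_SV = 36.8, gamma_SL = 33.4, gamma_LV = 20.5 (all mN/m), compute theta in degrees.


cos(theta) = (gamma_SV - gamma_SL) / gamma_LV
cos(theta) = (36.8 - 33.4) / 20.5
cos(theta) = 0.165854
theta = arccos(0.165854) = 80.45 degrees

80.45


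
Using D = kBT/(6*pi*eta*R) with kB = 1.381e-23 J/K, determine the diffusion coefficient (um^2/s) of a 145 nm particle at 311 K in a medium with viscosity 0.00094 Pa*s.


Radius R = 145/2 = 72.5 nm = 7.25e-08 m
D = kB*T / (6*pi*eta*R)
D = 1.381e-23 * 311 / (6 * pi * 0.00094 * 7.25e-08)
D = 3.34339e-12 m^2/s = 3.343 um^2/s

3.343


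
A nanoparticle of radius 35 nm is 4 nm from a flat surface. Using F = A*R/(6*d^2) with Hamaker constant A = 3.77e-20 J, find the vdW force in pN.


Convert to SI: R = 35 nm = 3.5e-08 m, d = 4 nm = 4e-09 m
F = A * R / (6 * d^2)
F = 3.77e-20 * 3.5e-08 / (6 * (4e-09)^2)
F = 1.37448e-11 N = 13.745 pN

13.745


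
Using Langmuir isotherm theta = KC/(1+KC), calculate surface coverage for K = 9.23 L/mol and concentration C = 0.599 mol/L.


Langmuir isotherm: theta = K*C / (1 + K*C)
K*C = 9.23 * 0.599 = 5.52877
theta = 5.52877 / (1 + 5.52877) = 5.52877 / 6.52877
theta = 0.8468

0.8468


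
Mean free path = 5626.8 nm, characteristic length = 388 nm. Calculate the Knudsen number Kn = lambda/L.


Knudsen number Kn = lambda / L
Kn = 5626.8 / 388
Kn = 14.5021

14.5021


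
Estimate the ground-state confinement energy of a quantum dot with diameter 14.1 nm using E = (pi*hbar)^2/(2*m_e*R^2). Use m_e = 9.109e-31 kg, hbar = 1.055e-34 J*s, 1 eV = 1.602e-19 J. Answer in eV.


Radius R = 14.1/2 = 7.05 nm = 7.05e-09 m
E = (pi * 1.055e-34)^2 / (2 * 9.109e-31 * (7.05e-09)^2)
E(J) = 1.21318e-21
E = E(J) / 1.602e-19 = 0.0076 eV

0.0076


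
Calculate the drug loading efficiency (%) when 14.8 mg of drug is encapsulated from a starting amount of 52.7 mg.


Drug loading efficiency = (drug loaded / drug initial) * 100
DLE = 14.8 / 52.7 * 100
DLE = 0.2808 * 100
DLE = 28.08%

28.08


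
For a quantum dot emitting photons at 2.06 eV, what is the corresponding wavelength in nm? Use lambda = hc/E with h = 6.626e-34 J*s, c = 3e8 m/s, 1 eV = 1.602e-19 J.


Convert energy: E = 2.06 eV = 2.06 * 1.602e-19 = 3.30012e-19 J
lambda = h*c / E = 6.626e-34 * 3e8 / 3.30012e-19
lambda = 6.02342e-07 m = 602.3 nm

602.3


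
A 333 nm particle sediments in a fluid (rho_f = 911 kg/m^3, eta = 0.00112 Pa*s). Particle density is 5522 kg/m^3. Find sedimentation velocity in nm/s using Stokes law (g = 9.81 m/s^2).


Radius R = 333/2 nm = 1.665e-07 m
Density difference = 5522 - 911 = 4611 kg/m^3
v = 2 * R^2 * (rho_p - rho_f) * g / (9 * eta)
v = 2 * (1.665e-07)^2 * 4611 * 9.81 / (9 * 0.00112)
v = 2.48807e-07 m/s = 248.8067 nm/s

248.8067


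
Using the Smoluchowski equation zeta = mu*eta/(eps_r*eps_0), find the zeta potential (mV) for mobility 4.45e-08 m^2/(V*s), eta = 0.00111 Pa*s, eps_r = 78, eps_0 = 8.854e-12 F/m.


Smoluchowski equation: zeta = mu * eta / (eps_r * eps_0)
zeta = 4.45e-08 * 0.00111 / (78 * 8.854e-12)
zeta = 0.071524 V = 71.52 mV

71.52


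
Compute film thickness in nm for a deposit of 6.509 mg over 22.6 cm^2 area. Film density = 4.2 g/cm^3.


Convert: m = 6.509 mg = 6.5090e-06 kg, A = 22.6 cm^2 = 2.2600e-03 m^2, rho = 4.2 g/cm^3 = 4200 kg/m^3
t = m / (A * rho)
t = 6.5090e-06 / (2.2600e-03 * 4200)
t = 6.8574e-07 m = 685.7 nm

685.7


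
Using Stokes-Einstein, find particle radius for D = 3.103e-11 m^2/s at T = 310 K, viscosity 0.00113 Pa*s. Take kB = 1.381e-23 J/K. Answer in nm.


Stokes-Einstein: R = kB*T / (6*pi*eta*D)
R = 1.381e-23 * 310 / (6 * pi * 0.00113 * 3.103e-11)
R = 6.4773e-09 m = 6.48 nm

6.48


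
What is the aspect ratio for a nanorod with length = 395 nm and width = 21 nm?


Aspect ratio AR = length / diameter
AR = 395 / 21
AR = 18.81

18.81


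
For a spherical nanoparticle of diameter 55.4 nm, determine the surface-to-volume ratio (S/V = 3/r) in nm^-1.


Radius r = 55.4/2 = 27.7 nm
S/V = 3 / r = 3 / 27.7
S/V = 0.1083 nm^-1

0.1083


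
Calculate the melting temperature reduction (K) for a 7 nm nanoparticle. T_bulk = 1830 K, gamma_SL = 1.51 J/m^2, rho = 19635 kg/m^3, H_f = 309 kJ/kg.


Radius R = 7/2 = 3.5 nm = 3.5e-09 m
Convert H_f = 309 kJ/kg = 309000 J/kg
dT = 2 * gamma_SL * T_bulk / (rho * H_f * R)
dT = 2 * 1.51 * 1830 / (19635 * 309000 * 3.5e-09)
dT = 260.3 K

260.3


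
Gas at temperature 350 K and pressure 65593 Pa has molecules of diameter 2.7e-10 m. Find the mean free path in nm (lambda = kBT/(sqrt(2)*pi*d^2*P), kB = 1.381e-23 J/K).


Mean free path: lambda = kB*T / (sqrt(2) * pi * d^2 * P)
lambda = 1.381e-23 * 350 / (sqrt(2) * pi * (2.7e-10)^2 * 65593)
lambda = 2.27516e-07 m
lambda = 227.52 nm

227.52


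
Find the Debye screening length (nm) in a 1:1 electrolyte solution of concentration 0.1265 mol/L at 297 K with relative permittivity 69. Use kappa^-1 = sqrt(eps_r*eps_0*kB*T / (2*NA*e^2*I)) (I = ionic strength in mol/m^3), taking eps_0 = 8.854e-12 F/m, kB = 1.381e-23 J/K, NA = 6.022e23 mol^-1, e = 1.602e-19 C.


Ionic strength I = 0.1265 * 1^2 * 1000 = 126.5 mol/m^3
kappa^-1 = sqrt(69 * 8.854e-12 * 1.381e-23 * 297 / (2 * 6.022e23 * (1.602e-19)^2 * 126.5))
kappa^-1 = 0.801 nm

0.801


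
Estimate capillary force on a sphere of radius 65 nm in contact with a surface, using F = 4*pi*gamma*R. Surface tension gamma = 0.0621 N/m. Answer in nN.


Convert radius: R = 65 nm = 6.5e-08 m
F = 4 * pi * gamma * R
F = 4 * pi * 0.0621 * 6.5e-08
F = 5.07242e-08 N = 50.7242 nN

50.7242


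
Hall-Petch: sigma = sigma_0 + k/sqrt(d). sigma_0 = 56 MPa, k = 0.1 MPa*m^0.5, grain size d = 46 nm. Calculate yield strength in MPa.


d = 46 nm = 4.6e-08 m
sqrt(d) = 0.0002144761
Hall-Petch contribution = k / sqrt(d) = 0.1 / 0.0002144761 = 466.3 MPa
sigma = sigma_0 + k/sqrt(d) = 56 + 466.3 = 522.3 MPa

522.3


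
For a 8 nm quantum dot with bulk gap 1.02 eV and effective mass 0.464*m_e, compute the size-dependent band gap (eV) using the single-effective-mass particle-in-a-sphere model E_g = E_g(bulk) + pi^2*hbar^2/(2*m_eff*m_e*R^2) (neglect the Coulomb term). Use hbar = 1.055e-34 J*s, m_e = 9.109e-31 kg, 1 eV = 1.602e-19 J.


Radius R = 8/2 nm = 4e-09 m
Confinement energy dE = pi^2 * hbar^2 / (2 * m_eff * m_e * R^2)
dE = pi^2 * (1.055e-34)^2 / (2 * 0.464 * 9.109e-31 * (4e-09)^2) J, divided by 1.602e-19 J/eV
dE = 0.0507 eV
Total band gap = E_g(bulk) + dE = 1.02 + 0.0507 = 1.0707 eV

1.0707


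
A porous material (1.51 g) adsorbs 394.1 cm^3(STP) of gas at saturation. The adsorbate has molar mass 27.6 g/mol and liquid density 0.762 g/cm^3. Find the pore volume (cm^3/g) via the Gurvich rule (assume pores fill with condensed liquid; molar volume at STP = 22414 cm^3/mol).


Moles adsorbed n = V_ads / 22414 = 394.1 / 22414 = 1.758276e-02 mol
Liquid volume V_liq = n * M / rho_liq = 1.758276e-02 * 27.6 / 0.762 = 0.63686 cm^3
Specific pore volume V_pore = V_liq / m_sample = 0.63686 / 1.51
V_pore = 0.4218 cm^3/g

0.4218


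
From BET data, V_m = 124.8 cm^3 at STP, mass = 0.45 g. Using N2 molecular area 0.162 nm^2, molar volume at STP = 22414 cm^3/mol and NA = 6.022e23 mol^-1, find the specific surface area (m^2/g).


Number of moles in monolayer = V_m / 22414 = 124.8 / 22414 = 0.00556795
Number of molecules = moles * NA = 0.00556795 * 6.022e23
SA = molecules * sigma / mass
SA = (124.8 / 22414) * 6.022e23 * 0.162e-18 / 0.45
SA = 1207.1 m^2/g

1207.1


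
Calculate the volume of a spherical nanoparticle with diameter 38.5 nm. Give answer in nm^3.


Radius r = 38.5/2 = 19.25 nm
Volume V = (4/3) * pi * r^3
V = (4/3) * pi * (19.25)^3
V = 29880.01 nm^3

29880.01


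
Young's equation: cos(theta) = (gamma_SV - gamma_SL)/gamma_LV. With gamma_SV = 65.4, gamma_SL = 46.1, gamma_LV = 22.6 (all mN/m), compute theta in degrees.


cos(theta) = (gamma_SV - gamma_SL) / gamma_LV
cos(theta) = (65.4 - 46.1) / 22.6
cos(theta) = 0.853982
theta = arccos(0.853982) = 31.35 degrees

31.35


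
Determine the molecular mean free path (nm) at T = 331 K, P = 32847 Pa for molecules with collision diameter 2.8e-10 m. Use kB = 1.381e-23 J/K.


Mean free path: lambda = kB*T / (sqrt(2) * pi * d^2 * P)
lambda = 1.381e-23 * 331 / (sqrt(2) * pi * (2.8e-10)^2 * 32847)
lambda = 3.99526e-07 m
lambda = 399.53 nm

399.53


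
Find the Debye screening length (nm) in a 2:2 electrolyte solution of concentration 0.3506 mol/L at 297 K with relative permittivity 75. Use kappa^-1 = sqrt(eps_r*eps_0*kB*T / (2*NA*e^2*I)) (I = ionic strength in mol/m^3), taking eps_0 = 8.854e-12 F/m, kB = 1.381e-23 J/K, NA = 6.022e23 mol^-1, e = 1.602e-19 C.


Ionic strength I = 0.3506 * 2^2 * 1000 = 1402.4 mol/m^3
kappa^-1 = sqrt(75 * 8.854e-12 * 1.381e-23 * 297 / (2 * 6.022e23 * (1.602e-19)^2 * 1402.4))
kappa^-1 = 0.251 nm

0.251


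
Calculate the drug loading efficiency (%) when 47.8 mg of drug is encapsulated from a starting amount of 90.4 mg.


Drug loading efficiency = (drug loaded / drug initial) * 100
DLE = 47.8 / 90.4 * 100
DLE = 0.5288 * 100
DLE = 52.88%

52.88


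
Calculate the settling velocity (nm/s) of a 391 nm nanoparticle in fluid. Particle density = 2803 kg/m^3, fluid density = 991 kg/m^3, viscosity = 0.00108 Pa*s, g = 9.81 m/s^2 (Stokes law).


Radius R = 391/2 nm = 1.955e-07 m
Density difference = 2803 - 991 = 1812 kg/m^3
v = 2 * R^2 * (rho_p - rho_f) * g / (9 * eta)
v = 2 * (1.955e-07)^2 * 1812 * 9.81 / (9 * 0.00108)
v = 1.39793e-07 m/s = 139.7927 nm/s

139.7927


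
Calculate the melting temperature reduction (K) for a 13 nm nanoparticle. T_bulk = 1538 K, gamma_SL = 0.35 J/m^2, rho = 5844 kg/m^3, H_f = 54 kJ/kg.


Radius R = 13/2 = 6.5 nm = 6.5e-09 m
Convert H_f = 54 kJ/kg = 54000 J/kg
dT = 2 * gamma_SL * T_bulk / (rho * H_f * R)
dT = 2 * 0.35 * 1538 / (5844 * 54000 * 6.5e-09)
dT = 524.9 K

524.9


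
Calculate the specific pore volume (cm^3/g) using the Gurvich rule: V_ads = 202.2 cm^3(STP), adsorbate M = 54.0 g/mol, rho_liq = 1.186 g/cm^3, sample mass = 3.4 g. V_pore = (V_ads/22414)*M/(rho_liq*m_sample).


Moles adsorbed n = V_ads / 22414 = 202.2 / 22414 = 9.021147e-03 mol
Liquid volume V_liq = n * M / rho_liq = 9.021147e-03 * 54.0 / 1.186 = 0.41074 cm^3
Specific pore volume V_pore = V_liq / m_sample = 0.41074 / 3.4
V_pore = 0.1208 cm^3/g

0.1208


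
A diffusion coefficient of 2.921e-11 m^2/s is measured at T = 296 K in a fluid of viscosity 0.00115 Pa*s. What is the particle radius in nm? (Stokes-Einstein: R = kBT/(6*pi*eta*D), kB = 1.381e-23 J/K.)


Stokes-Einstein: R = kB*T / (6*pi*eta*D)
R = 1.381e-23 * 296 / (6 * pi * 0.00115 * 2.921e-11)
R = 6.45587e-09 m = 6.46 nm

6.46


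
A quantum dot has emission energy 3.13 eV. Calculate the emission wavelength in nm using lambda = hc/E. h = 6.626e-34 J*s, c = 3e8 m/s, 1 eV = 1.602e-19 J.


Convert energy: E = 3.13 eV = 3.13 * 1.602e-19 = 5.01426e-19 J
lambda = h*c / E = 6.626e-34 * 3e8 / 5.01426e-19
lambda = 3.96429e-07 m = 396.4 nm

396.4


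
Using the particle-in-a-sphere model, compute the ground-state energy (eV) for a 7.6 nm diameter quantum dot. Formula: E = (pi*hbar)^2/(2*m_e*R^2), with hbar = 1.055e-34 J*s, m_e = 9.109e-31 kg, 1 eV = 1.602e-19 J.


Radius R = 7.6/2 = 3.8 nm = 3.8e-09 m
E = (pi * 1.055e-34)^2 / (2 * 9.109e-31 * (3.8e-09)^2)
E(J) = 4.17577e-21
E = E(J) / 1.602e-19 = 0.0261 eV

0.0261


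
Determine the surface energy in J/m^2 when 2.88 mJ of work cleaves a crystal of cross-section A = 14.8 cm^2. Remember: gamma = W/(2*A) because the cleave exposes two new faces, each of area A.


Convert: A = 14.8 cm^2 = 0.00148 m^2, W = 2.88 mJ = 0.00288 J
Cleaving exposes two faces of area A, so total new surface = 2*A and gamma = W / (2*A)
gamma = 0.00288 / (2 * 0.00148)
gamma = 0.973 J/m^2

0.973


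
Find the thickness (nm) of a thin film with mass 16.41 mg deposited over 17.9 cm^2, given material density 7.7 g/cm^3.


Convert: m = 16.41 mg = 1.6410e-05 kg, A = 17.9 cm^2 = 1.7900e-03 m^2, rho = 7.7 g/cm^3 = 7700 kg/m^3
t = m / (A * rho)
t = 1.6410e-05 / (1.7900e-03 * 7700)
t = 1.1906e-06 m = 1190.6 nm

1190.6


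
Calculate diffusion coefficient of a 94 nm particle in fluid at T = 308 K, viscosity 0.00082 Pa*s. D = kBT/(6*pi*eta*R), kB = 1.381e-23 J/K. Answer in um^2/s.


Radius R = 94/2 = 47 nm = 4.7e-08 m
D = kB*T / (6*pi*eta*R)
D = 1.381e-23 * 308 / (6 * pi * 0.00082 * 4.7e-08)
D = 5.85506e-12 m^2/s = 5.855 um^2/s

5.855


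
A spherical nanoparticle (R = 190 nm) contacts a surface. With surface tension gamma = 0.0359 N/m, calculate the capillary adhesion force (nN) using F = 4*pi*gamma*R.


Convert radius: R = 190 nm = 1.9e-07 m
F = 4 * pi * gamma * R
F = 4 * pi * 0.0359 * 1.9e-07
F = 8.57152e-08 N = 85.7152 nN

85.7152


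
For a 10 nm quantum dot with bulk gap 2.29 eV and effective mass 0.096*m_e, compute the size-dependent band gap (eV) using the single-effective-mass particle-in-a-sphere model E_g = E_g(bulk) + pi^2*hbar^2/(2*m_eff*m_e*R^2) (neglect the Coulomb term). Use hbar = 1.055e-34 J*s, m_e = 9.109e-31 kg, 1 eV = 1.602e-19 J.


Radius R = 10/2 nm = 5e-09 m
Confinement energy dE = pi^2 * hbar^2 / (2 * m_eff * m_e * R^2)
dE = pi^2 * (1.055e-34)^2 / (2 * 0.096 * 9.109e-31 * (5e-09)^2) J, divided by 1.602e-19 J/eV
dE = 0.1568 eV
Total band gap = E_g(bulk) + dE = 2.29 + 0.1568 = 2.4468 eV

2.4468


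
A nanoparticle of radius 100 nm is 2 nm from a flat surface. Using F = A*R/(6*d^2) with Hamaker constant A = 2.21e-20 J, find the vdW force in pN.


Convert to SI: R = 100 nm = 1e-07 m, d = 2 nm = 2e-09 m
F = A * R / (6 * d^2)
F = 2.21e-20 * 1e-07 / (6 * (2e-09)^2)
F = 9.20833e-11 N = 92.083 pN

92.083


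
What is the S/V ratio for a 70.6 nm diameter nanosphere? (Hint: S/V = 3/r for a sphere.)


Radius r = 70.6/2 = 35.3 nm
S/V = 3 / r = 3 / 35.3
S/V = 0.085 nm^-1

0.085


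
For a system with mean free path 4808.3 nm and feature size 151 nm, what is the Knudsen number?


Knudsen number Kn = lambda / L
Kn = 4808.3 / 151
Kn = 31.843

31.843


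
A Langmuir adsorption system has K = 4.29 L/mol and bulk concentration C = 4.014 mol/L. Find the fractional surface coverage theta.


Langmuir isotherm: theta = K*C / (1 + K*C)
K*C = 4.29 * 4.014 = 17.22006
theta = 17.22006 / (1 + 17.22006) = 17.22006 / 18.22006
theta = 0.9451

0.9451


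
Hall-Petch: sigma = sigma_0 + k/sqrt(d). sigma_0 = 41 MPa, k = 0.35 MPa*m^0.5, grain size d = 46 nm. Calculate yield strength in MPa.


d = 46 nm = 4.6e-08 m
sqrt(d) = 0.0002144761
Hall-Petch contribution = k / sqrt(d) = 0.35 / 0.0002144761 = 1631.9 MPa
sigma = sigma_0 + k/sqrt(d) = 41 + 1631.9 = 1672.9 MPa

1672.9


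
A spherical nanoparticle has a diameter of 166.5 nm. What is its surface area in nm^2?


Radius r = 166.5/2 = 83.25 nm
Surface area SA = 4 * pi * r^2
SA = 4 * pi * (83.25)^2
SA = 87092.02 nm^2

87092.02


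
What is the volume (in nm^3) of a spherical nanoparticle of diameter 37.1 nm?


Radius r = 37.1/2 = 18.55 nm
Volume V = (4/3) * pi * r^3
V = (4/3) * pi * (18.55)^3
V = 26737.47 nm^3

26737.47


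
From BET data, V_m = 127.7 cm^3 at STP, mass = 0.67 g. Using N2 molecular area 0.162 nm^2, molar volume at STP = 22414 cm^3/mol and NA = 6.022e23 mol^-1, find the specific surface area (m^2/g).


Number of moles in monolayer = V_m / 22414 = 127.7 / 22414 = 0.00569733
Number of molecules = moles * NA = 0.00569733 * 6.022e23
SA = molecules * sigma / mass
SA = (127.7 / 22414) * 6.022e23 * 0.162e-18 / 0.67
SA = 829.6 m^2/g

829.6


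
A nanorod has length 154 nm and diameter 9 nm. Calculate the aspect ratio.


Aspect ratio AR = length / diameter
AR = 154 / 9
AR = 17.11

17.11


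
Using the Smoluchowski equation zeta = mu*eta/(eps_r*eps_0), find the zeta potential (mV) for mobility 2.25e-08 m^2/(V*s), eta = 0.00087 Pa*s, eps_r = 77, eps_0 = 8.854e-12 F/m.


Smoluchowski equation: zeta = mu * eta / (eps_r * eps_0)
zeta = 2.25e-08 * 0.00087 / (77 * 8.854e-12)
zeta = 0.028713 V = 28.71 mV

28.71


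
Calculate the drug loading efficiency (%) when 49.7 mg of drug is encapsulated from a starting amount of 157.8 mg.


Drug loading efficiency = (drug loaded / drug initial) * 100
DLE = 49.7 / 157.8 * 100
DLE = 0.315 * 100
DLE = 31.5%

31.5


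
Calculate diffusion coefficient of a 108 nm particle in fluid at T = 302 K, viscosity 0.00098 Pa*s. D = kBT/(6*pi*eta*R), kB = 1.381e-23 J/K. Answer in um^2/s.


Radius R = 108/2 = 54 nm = 5.4e-08 m
D = kB*T / (6*pi*eta*R)
D = 1.381e-23 * 302 / (6 * pi * 0.00098 * 5.4e-08)
D = 4.181e-12 m^2/s = 4.181 um^2/s

4.181


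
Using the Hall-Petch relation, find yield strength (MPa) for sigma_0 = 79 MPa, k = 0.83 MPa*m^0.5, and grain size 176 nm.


d = 176 nm = 1.76e-07 m
sqrt(d) = 0.0004195235
Hall-Petch contribution = k / sqrt(d) = 0.83 / 0.0004195235 = 1978.4 MPa
sigma = sigma_0 + k/sqrt(d) = 79 + 1978.4 = 2057.4 MPa

2057.4


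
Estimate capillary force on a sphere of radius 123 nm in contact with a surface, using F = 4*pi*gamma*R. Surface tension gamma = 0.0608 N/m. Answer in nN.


Convert radius: R = 123 nm = 1.23e-07 m
F = 4 * pi * gamma * R
F = 4 * pi * 0.0608 * 1.23e-07
F = 9.39763e-08 N = 93.9763 nN

93.9763


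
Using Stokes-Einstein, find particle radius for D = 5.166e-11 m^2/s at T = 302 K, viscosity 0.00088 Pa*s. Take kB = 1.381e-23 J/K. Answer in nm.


Stokes-Einstein: R = kB*T / (6*pi*eta*D)
R = 1.381e-23 * 302 / (6 * pi * 0.00088 * 5.166e-11)
R = 4.86701e-09 m = 4.87 nm

4.87


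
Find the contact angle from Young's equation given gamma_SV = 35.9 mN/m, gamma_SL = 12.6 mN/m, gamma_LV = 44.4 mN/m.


cos(theta) = (gamma_SV - gamma_SL) / gamma_LV
cos(theta) = (35.9 - 12.6) / 44.4
cos(theta) = 0.524775
theta = arccos(0.524775) = 58.35 degrees

58.35


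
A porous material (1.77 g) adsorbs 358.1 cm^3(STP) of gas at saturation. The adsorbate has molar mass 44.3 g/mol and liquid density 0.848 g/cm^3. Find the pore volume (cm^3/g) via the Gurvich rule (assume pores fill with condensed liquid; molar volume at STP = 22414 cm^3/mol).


Moles adsorbed n = V_ads / 22414 = 358.1 / 22414 = 1.597662e-02 mol
Liquid volume V_liq = n * M / rho_liq = 1.597662e-02 * 44.3 / 0.848 = 0.83463 cm^3
Specific pore volume V_pore = V_liq / m_sample = 0.83463 / 1.77
V_pore = 0.4715 cm^3/g

0.4715


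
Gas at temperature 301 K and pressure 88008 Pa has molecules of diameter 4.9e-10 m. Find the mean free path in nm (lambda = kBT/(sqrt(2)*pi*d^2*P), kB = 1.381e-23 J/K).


Mean free path: lambda = kB*T / (sqrt(2) * pi * d^2 * P)
lambda = 1.381e-23 * 301 / (sqrt(2) * pi * (4.9e-10)^2 * 88008)
lambda = 4.42773e-08 m
lambda = 44.28 nm

44.28


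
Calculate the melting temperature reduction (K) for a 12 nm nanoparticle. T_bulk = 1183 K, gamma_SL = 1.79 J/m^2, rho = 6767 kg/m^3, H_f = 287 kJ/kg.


Radius R = 12/2 = 6 nm = 6e-09 m
Convert H_f = 287 kJ/kg = 287000 J/kg
dT = 2 * gamma_SL * T_bulk / (rho * H_f * R)
dT = 2 * 1.79 * 1183 / (6767 * 287000 * 6e-09)
dT = 363.4 K

363.4


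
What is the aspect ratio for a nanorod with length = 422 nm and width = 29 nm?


Aspect ratio AR = length / diameter
AR = 422 / 29
AR = 14.55

14.55


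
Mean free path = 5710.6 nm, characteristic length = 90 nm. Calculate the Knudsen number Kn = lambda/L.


Knudsen number Kn = lambda / L
Kn = 5710.6 / 90
Kn = 63.4511

63.4511


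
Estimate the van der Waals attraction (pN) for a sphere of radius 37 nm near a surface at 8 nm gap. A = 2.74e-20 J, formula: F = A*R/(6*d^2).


Convert to SI: R = 37 nm = 3.7e-08 m, d = 8 nm = 8e-09 m
F = A * R / (6 * d^2)
F = 2.74e-20 * 3.7e-08 / (6 * (8e-09)^2)
F = 2.6401e-12 N = 2.64 pN

2.64


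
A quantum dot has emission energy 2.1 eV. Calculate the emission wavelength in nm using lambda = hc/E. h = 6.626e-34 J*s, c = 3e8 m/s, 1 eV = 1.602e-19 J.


Convert energy: E = 2.1 eV = 2.1 * 1.602e-19 = 3.3642e-19 J
lambda = h*c / E = 6.626e-34 * 3e8 / 3.3642e-19
lambda = 5.90869e-07 m = 590.9 nm

590.9


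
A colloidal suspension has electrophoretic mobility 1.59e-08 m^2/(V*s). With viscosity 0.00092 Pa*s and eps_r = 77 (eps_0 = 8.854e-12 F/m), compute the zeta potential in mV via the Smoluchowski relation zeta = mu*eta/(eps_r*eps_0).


Smoluchowski equation: zeta = mu * eta / (eps_r * eps_0)
zeta = 1.59e-08 * 0.00092 / (77 * 8.854e-12)
zeta = 0.021456 V = 21.46 mV

21.46


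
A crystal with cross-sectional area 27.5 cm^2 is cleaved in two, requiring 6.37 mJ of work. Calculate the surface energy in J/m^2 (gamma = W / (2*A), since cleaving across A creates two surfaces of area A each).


Convert: A = 27.5 cm^2 = 0.00275 m^2, W = 6.37 mJ = 0.00637 J
Cleaving exposes two faces of area A, so total new surface = 2*A and gamma = W / (2*A)
gamma = 0.00637 / (2 * 0.00275)
gamma = 1.158 J/m^2

1.158


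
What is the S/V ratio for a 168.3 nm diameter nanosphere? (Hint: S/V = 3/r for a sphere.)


Radius r = 168.3/2 = 84.15 nm
S/V = 3 / r = 3 / 84.15
S/V = 0.0357 nm^-1

0.0357


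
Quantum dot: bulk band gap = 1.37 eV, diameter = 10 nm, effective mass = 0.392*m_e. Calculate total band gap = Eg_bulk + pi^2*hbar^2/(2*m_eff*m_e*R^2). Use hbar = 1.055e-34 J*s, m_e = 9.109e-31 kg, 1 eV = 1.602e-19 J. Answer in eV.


Radius R = 10/2 nm = 5e-09 m
Confinement energy dE = pi^2 * hbar^2 / (2 * m_eff * m_e * R^2)
dE = pi^2 * (1.055e-34)^2 / (2 * 0.392 * 9.109e-31 * (5e-09)^2) J, divided by 1.602e-19 J/eV
dE = 0.0384 eV
Total band gap = E_g(bulk) + dE = 1.37 + 0.0384 = 1.4084 eV

1.4084


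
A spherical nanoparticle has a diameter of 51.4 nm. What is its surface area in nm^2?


Radius r = 51.4/2 = 25.7 nm
Surface area SA = 4 * pi * r^2
SA = 4 * pi * (25.7)^2
SA = 8299.96 nm^2

8299.96


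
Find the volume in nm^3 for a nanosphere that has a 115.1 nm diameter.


Radius r = 115.1/2 = 57.55 nm
Volume V = (4/3) * pi * r^3
V = (4/3) * pi * (57.55)^3
V = 798407.47 nm^3

798407.47


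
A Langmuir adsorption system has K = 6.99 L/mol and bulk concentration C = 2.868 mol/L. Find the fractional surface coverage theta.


Langmuir isotherm: theta = K*C / (1 + K*C)
K*C = 6.99 * 2.868 = 20.04732
theta = 20.04732 / (1 + 20.04732) = 20.04732 / 21.04732
theta = 0.9525

0.9525


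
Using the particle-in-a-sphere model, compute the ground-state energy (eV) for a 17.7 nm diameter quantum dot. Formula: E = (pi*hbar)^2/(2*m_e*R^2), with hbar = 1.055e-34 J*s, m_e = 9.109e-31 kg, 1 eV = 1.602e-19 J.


Radius R = 17.7/2 = 8.85 nm = 8.85e-09 m
E = (pi * 1.055e-34)^2 / (2 * 9.109e-31 * (8.85e-09)^2)
E(J) = 7.6987e-22
E = E(J) / 1.602e-19 = 0.0048 eV

0.0048


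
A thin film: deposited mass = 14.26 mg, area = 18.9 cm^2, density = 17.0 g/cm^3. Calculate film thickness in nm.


Convert: m = 14.26 mg = 1.4260e-05 kg, A = 18.9 cm^2 = 1.8900e-03 m^2, rho = 17.0 g/cm^3 = 17000 kg/m^3
t = m / (A * rho)
t = 1.4260e-05 / (1.8900e-03 * 17000)
t = 4.4382e-07 m = 443.8 nm

443.8


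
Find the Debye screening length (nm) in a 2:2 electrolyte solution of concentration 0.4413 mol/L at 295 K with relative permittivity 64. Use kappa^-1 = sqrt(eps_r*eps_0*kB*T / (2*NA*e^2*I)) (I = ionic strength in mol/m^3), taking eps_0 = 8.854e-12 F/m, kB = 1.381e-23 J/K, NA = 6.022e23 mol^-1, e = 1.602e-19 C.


Ionic strength I = 0.4413 * 2^2 * 1000 = 1765.2 mol/m^3
kappa^-1 = sqrt(64 * 8.854e-12 * 1.381e-23 * 295 / (2 * 6.022e23 * (1.602e-19)^2 * 1765.2))
kappa^-1 = 0.206 nm

0.206


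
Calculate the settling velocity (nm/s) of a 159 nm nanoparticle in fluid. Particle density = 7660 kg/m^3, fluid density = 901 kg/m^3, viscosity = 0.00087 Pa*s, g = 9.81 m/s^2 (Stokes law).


Radius R = 159/2 nm = 7.95e-08 m
Density difference = 7660 - 901 = 6759 kg/m^3
v = 2 * R^2 * (rho_p - rho_f) * g / (9 * eta)
v = 2 * (7.95e-08)^2 * 6759 * 9.81 / (9 * 0.00087)
v = 1.07042e-07 m/s = 107.0419 nm/s

107.0419


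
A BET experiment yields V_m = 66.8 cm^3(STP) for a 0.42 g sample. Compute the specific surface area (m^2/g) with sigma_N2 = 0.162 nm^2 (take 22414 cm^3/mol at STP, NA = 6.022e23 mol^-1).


Number of moles in monolayer = V_m / 22414 = 66.8 / 22414 = 0.00298028
Number of molecules = moles * NA = 0.00298028 * 6.022e23
SA = molecules * sigma / mass
SA = (66.8 / 22414) * 6.022e23 * 0.162e-18 / 0.42
SA = 692.3 m^2/g

692.3


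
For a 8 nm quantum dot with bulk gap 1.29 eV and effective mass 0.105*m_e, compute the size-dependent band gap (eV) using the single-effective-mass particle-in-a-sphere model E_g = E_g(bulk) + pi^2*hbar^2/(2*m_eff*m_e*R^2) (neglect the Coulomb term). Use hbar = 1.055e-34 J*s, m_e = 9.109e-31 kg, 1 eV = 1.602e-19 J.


Radius R = 8/2 nm = 4e-09 m
Confinement energy dE = pi^2 * hbar^2 / (2 * m_eff * m_e * R^2)
dE = pi^2 * (1.055e-34)^2 / (2 * 0.105 * 9.109e-31 * (4e-09)^2) J, divided by 1.602e-19 J/eV
dE = 0.224 eV
Total band gap = E_g(bulk) + dE = 1.29 + 0.224 = 1.514 eV

1.514


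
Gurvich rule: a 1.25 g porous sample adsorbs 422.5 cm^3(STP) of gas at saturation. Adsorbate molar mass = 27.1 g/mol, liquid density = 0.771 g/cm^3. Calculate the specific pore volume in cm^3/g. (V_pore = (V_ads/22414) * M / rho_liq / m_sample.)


Moles adsorbed n = V_ads / 22414 = 422.5 / 22414 = 1.884983e-02 mol
Liquid volume V_liq = n * M / rho_liq = 1.884983e-02 * 27.1 / 0.771 = 0.66256 cm^3
Specific pore volume V_pore = V_liq / m_sample = 0.66256 / 1.25
V_pore = 0.53 cm^3/g

0.53


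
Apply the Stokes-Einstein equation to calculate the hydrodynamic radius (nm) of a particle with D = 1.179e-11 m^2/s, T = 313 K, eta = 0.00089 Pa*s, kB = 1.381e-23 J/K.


Stokes-Einstein: R = kB*T / (6*pi*eta*D)
R = 1.381e-23 * 313 / (6 * pi * 0.00089 * 1.179e-11)
R = 2.18541e-08 m = 21.85 nm

21.85


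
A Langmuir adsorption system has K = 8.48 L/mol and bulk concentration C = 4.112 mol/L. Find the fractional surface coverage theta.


Langmuir isotherm: theta = K*C / (1 + K*C)
K*C = 8.48 * 4.112 = 34.86976
theta = 34.86976 / (1 + 34.86976) = 34.86976 / 35.86976
theta = 0.9721

0.9721


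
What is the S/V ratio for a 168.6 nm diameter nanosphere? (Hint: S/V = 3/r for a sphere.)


Radius r = 168.6/2 = 84.3 nm
S/V = 3 / r = 3 / 84.3
S/V = 0.0356 nm^-1

0.0356


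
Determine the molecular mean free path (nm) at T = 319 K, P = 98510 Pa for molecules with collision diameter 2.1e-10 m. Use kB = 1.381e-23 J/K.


Mean free path: lambda = kB*T / (sqrt(2) * pi * d^2 * P)
lambda = 1.381e-23 * 319 / (sqrt(2) * pi * (2.1e-10)^2 * 98510)
lambda = 2.28245e-07 m
lambda = 228.24 nm

228.24


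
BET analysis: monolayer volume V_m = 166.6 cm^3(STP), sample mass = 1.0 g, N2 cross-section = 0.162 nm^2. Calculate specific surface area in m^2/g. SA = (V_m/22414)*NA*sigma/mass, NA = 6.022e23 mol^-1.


Number of moles in monolayer = V_m / 22414 = 166.6 / 22414 = 0.00743285
Number of molecules = moles * NA = 0.00743285 * 6.022e23
SA = molecules * sigma / mass
SA = (166.6 / 22414) * 6.022e23 * 0.162e-18 / 1.0
SA = 725.1 m^2/g

725.1


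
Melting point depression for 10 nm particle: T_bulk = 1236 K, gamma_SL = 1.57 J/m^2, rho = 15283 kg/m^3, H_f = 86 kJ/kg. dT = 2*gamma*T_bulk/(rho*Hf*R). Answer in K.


Radius R = 10/2 = 5 nm = 5e-09 m
Convert H_f = 86 kJ/kg = 86000 J/kg
dT = 2 * gamma_SL * T_bulk / (rho * H_f * R)
dT = 2 * 1.57 * 1236 / (15283 * 86000 * 5e-09)
dT = 590.6 K

590.6


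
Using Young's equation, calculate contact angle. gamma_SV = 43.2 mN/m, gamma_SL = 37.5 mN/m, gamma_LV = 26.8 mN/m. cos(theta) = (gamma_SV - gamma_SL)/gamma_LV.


cos(theta) = (gamma_SV - gamma_SL) / gamma_LV
cos(theta) = (43.2 - 37.5) / 26.8
cos(theta) = 0.212687
theta = arccos(0.212687) = 77.72 degrees

77.72


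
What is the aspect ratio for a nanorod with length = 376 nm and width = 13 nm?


Aspect ratio AR = length / diameter
AR = 376 / 13
AR = 28.92

28.92


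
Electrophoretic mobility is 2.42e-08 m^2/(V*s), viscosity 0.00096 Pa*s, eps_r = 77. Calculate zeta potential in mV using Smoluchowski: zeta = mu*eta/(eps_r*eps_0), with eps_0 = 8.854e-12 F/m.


Smoluchowski equation: zeta = mu * eta / (eps_r * eps_0)
zeta = 2.42e-08 * 0.00096 / (77 * 8.854e-12)
zeta = 0.034077 V = 34.08 mV

34.08


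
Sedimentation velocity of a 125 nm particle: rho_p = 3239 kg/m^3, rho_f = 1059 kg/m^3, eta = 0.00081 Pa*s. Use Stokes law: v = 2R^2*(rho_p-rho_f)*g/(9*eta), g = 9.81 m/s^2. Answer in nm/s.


Radius R = 125/2 nm = 6.25e-08 m
Density difference = 3239 - 1059 = 2180 kg/m^3
v = 2 * R^2 * (rho_p - rho_f) * g / (9 * eta)
v = 2 * (6.25e-08)^2 * 2180 * 9.81 / (9 * 0.00081)
v = 2.29186e-08 m/s = 22.9186 nm/s

22.9186


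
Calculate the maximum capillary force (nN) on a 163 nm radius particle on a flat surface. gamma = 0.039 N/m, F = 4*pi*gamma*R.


Convert radius: R = 163 nm = 1.63e-07 m
F = 4 * pi * gamma * R
F = 4 * pi * 0.039 * 1.63e-07
F = 7.98844e-08 N = 79.8844 nN

79.8844


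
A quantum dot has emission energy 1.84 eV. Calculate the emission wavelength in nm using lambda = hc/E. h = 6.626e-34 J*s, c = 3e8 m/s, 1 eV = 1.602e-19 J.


Convert energy: E = 1.84 eV = 1.84 * 1.602e-19 = 2.94768e-19 J
lambda = h*c / E = 6.626e-34 * 3e8 / 2.94768e-19
lambda = 6.74361e-07 m = 674.4 nm

674.4


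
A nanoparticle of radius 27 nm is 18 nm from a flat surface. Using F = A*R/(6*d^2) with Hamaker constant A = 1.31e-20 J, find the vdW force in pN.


Convert to SI: R = 27 nm = 2.7e-08 m, d = 18 nm = 1.8e-08 m
F = A * R / (6 * d^2)
F = 1.31e-20 * 2.7e-08 / (6 * (1.8e-08)^2)
F = 1.81944e-13 N = 0.182 pN

0.182


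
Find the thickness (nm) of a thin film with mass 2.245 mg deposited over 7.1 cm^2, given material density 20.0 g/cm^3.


Convert: m = 2.245 mg = 2.2450e-06 kg, A = 7.1 cm^2 = 7.1000e-04 m^2, rho = 20.0 g/cm^3 = 20000 kg/m^3
t = m / (A * rho)
t = 2.2450e-06 / (7.1000e-04 * 20000)
t = 1.5810e-07 m = 158.1 nm

158.1


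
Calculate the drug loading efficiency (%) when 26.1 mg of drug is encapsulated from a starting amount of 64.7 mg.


Drug loading efficiency = (drug loaded / drug initial) * 100
DLE = 26.1 / 64.7 * 100
DLE = 0.4034 * 100
DLE = 40.34%

40.34


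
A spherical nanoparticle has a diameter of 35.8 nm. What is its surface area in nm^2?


Radius r = 35.8/2 = 17.9 nm
Surface area SA = 4 * pi * r^2
SA = 4 * pi * (17.9)^2
SA = 4026.39 nm^2

4026.39


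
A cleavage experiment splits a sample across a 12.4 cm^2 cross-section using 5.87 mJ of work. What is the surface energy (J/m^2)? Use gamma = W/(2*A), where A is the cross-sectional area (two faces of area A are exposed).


Convert: A = 12.4 cm^2 = 0.00124 m^2, W = 5.87 mJ = 0.00587 J
Cleaving exposes two faces of area A, so total new surface = 2*A and gamma = W / (2*A)
gamma = 0.00587 / (2 * 0.00124)
gamma = 2.367 J/m^2

2.367


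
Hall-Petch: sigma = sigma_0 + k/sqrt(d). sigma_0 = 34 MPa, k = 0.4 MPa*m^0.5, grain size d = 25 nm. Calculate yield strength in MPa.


d = 25 nm = 2.5e-08 m
sqrt(d) = 0.0001581139
Hall-Petch contribution = k / sqrt(d) = 0.4 / 0.0001581139 = 2529.8 MPa
sigma = sigma_0 + k/sqrt(d) = 34 + 2529.8 = 2563.8 MPa

2563.8


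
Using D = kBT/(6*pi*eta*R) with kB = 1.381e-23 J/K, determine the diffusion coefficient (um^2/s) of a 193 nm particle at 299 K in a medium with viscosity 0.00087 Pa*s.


Radius R = 193/2 = 96.5 nm = 9.65e-08 m
D = kB*T / (6*pi*eta*R)
D = 1.381e-23 * 299 / (6 * pi * 0.00087 * 9.65e-08)
D = 2.60926e-12 m^2/s = 2.609 um^2/s

2.609


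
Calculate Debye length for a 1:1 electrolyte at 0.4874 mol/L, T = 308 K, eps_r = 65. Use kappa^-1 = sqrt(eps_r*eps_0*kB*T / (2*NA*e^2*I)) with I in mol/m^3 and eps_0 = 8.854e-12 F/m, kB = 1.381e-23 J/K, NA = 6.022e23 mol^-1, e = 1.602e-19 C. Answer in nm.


Ionic strength I = 0.4874 * 1^2 * 1000 = 487.4 mol/m^3
kappa^-1 = sqrt(65 * 8.854e-12 * 1.381e-23 * 308 / (2 * 6.022e23 * (1.602e-19)^2 * 487.4))
kappa^-1 = 0.403 nm

0.403


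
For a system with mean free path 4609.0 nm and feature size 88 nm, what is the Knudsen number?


Knudsen number Kn = lambda / L
Kn = 4609.0 / 88
Kn = 52.375

52.375


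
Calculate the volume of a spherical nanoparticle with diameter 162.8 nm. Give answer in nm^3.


Radius r = 162.8/2 = 81.4 nm
Volume V = (4/3) * pi * r^3
V = (4/3) * pi * (81.4)^3
V = 2259237.17 nm^3

2259237.17


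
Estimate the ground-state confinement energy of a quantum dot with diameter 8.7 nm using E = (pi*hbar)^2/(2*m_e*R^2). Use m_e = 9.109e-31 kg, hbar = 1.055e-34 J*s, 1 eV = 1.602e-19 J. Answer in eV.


Radius R = 8.7/2 = 4.35 nm = 4.35e-09 m
E = (pi * 1.055e-34)^2 / (2 * 9.109e-31 * (4.35e-09)^2)
E(J) = 3.18658e-21
E = E(J) / 1.602e-19 = 0.0199 eV

0.0199


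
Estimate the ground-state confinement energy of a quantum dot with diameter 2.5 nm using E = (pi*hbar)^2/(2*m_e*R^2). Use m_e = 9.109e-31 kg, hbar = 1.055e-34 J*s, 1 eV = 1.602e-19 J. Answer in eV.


Radius R = 2.5/2 = 1.25 nm = 1.25e-09 m
E = (pi * 1.055e-34)^2 / (2 * 9.109e-31 * (1.25e-09)^2)
E(J) = 3.85908e-20
E = E(J) / 1.602e-19 = 0.2409 eV

0.2409


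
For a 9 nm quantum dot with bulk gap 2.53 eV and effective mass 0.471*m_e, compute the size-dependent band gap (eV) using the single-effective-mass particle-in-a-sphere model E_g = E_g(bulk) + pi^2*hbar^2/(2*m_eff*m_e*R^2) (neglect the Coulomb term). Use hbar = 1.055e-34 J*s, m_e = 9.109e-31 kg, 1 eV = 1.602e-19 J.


Radius R = 9/2 nm = 4.5e-09 m
Confinement energy dE = pi^2 * hbar^2 / (2 * m_eff * m_e * R^2)
dE = pi^2 * (1.055e-34)^2 / (2 * 0.471 * 9.109e-31 * (4.5e-09)^2) J, divided by 1.602e-19 J/eV
dE = 0.0395 eV
Total band gap = E_g(bulk) + dE = 2.53 + 0.0395 = 2.5695 eV

2.5695


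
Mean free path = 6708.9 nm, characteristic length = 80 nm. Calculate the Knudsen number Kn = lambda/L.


Knudsen number Kn = lambda / L
Kn = 6708.9 / 80
Kn = 83.8612

83.8612


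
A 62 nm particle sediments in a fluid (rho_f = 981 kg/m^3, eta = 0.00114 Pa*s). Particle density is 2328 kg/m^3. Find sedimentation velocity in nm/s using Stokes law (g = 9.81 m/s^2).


Radius R = 62/2 nm = 3.1e-08 m
Density difference = 2328 - 981 = 1347 kg/m^3
v = 2 * R^2 * (rho_p - rho_f) * g / (9 * eta)
v = 2 * (3.1e-08)^2 * 1347 * 9.81 / (9 * 0.00114)
v = 2.47538e-09 m/s = 2.4754 nm/s

2.4754


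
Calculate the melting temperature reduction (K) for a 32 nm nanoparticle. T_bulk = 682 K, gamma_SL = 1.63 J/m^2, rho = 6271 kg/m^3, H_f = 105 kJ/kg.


Radius R = 32/2 = 16 nm = 1.6e-08 m
Convert H_f = 105 kJ/kg = 105000 J/kg
dT = 2 * gamma_SL * T_bulk / (rho * H_f * R)
dT = 2 * 1.63 * 682 / (6271 * 105000 * 1.6e-08)
dT = 211.0 K

211.0


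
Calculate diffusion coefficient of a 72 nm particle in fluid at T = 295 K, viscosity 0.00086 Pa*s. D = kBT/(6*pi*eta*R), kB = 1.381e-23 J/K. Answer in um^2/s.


Radius R = 72/2 = 36 nm = 3.6e-08 m
D = kB*T / (6*pi*eta*R)
D = 1.381e-23 * 295 / (6 * pi * 0.00086 * 3.6e-08)
D = 6.98094e-12 m^2/s = 6.981 um^2/s

6.981


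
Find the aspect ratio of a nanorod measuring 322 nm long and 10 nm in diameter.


Aspect ratio AR = length / diameter
AR = 322 / 10
AR = 32.2

32.2


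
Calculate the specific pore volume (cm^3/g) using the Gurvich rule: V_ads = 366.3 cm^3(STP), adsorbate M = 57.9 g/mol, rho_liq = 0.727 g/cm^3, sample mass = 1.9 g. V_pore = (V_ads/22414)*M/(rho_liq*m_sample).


Moles adsorbed n = V_ads / 22414 = 366.3 / 22414 = 1.634246e-02 mol
Liquid volume V_liq = n * M / rho_liq = 1.634246e-02 * 57.9 / 0.727 = 1.30155 cm^3
Specific pore volume V_pore = V_liq / m_sample = 1.30155 / 1.9
V_pore = 0.685 cm^3/g

0.685


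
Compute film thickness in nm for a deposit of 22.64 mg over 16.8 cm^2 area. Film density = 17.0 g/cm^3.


Convert: m = 22.64 mg = 2.2640e-05 kg, A = 16.8 cm^2 = 1.6800e-03 m^2, rho = 17.0 g/cm^3 = 17000 kg/m^3
t = m / (A * rho)
t = 2.2640e-05 / (1.6800e-03 * 17000)
t = 7.9272e-07 m = 792.7 nm

792.7


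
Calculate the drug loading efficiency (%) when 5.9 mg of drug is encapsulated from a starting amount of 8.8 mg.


Drug loading efficiency = (drug loaded / drug initial) * 100
DLE = 5.9 / 8.8 * 100
DLE = 0.6705 * 100
DLE = 67.05%

67.05
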